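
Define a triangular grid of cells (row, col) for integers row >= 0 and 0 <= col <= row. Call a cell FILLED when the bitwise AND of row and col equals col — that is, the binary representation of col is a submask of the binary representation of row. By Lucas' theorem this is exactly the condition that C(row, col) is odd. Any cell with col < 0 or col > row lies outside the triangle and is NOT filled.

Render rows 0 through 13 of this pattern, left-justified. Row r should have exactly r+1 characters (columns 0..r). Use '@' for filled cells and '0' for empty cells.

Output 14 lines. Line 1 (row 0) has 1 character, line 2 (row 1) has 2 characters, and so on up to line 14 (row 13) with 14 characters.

Answer: @
@@
@0@
@@@@
@000@
@@00@@
@0@0@0@
@@@@@@@@
@0000000@
@@000000@@
@0@00000@0@
@@@@0000@@@@
@000@000@000@
@@00@@00@@00@@

Derivation:
r0=0: @
r1=1: @@
r2=10: @0@
r3=11: @@@@
r4=100: @000@
r5=101: @@00@@
r6=110: @0@0@0@
r7=111: @@@@@@@@
r8=1000: @0000000@
r9=1001: @@000000@@
r10=1010: @0@00000@0@
r11=1011: @@@@0000@@@@
r12=1100: @000@000@000@
r13=1101: @@00@@00@@00@@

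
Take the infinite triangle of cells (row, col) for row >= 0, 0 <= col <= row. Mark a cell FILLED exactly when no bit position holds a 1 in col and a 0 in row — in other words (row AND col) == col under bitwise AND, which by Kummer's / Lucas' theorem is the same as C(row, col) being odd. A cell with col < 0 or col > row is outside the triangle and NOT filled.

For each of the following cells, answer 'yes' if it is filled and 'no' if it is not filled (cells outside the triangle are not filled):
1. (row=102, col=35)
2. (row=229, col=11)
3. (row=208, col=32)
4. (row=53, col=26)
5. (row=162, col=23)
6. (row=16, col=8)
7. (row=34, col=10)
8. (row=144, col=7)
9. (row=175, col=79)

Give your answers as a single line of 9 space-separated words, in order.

(102,35): row=0b1100110, col=0b100011, row AND col = 0b100010 = 34; 34 != 35 -> empty
(229,11): row=0b11100101, col=0b1011, row AND col = 0b1 = 1; 1 != 11 -> empty
(208,32): row=0b11010000, col=0b100000, row AND col = 0b0 = 0; 0 != 32 -> empty
(53,26): row=0b110101, col=0b11010, row AND col = 0b10000 = 16; 16 != 26 -> empty
(162,23): row=0b10100010, col=0b10111, row AND col = 0b10 = 2; 2 != 23 -> empty
(16,8): row=0b10000, col=0b1000, row AND col = 0b0 = 0; 0 != 8 -> empty
(34,10): row=0b100010, col=0b1010, row AND col = 0b10 = 2; 2 != 10 -> empty
(144,7): row=0b10010000, col=0b111, row AND col = 0b0 = 0; 0 != 7 -> empty
(175,79): row=0b10101111, col=0b1001111, row AND col = 0b1111 = 15; 15 != 79 -> empty

Answer: no no no no no no no no no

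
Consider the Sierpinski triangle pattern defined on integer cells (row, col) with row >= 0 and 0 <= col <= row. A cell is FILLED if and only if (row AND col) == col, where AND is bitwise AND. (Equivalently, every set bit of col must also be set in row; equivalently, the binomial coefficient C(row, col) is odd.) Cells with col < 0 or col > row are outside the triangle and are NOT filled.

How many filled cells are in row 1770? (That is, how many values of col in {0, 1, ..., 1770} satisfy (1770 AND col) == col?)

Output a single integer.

Answer: 128

Derivation:
1770 in binary = 11011101010
popcount(1770) = number of 1-bits in 11011101010 = 7
A col c satisfies (1770 AND c) == c iff every set bit of c is also set in 1770; each of the 7 set bits of 1770 can independently be on or off in c.
count = 2^7 = 128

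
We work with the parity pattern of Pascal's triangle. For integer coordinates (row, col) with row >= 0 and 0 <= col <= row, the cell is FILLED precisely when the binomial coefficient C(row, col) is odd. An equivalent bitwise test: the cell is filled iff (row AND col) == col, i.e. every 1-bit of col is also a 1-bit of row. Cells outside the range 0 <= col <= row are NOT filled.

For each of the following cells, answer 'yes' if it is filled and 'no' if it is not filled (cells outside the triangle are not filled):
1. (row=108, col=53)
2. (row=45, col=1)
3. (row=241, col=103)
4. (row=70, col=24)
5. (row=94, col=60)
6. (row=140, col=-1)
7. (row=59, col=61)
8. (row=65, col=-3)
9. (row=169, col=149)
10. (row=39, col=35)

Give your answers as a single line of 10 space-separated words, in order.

Answer: no yes no no no no no no no yes

Derivation:
(108,53): row=0b1101100, col=0b110101, row AND col = 0b100100 = 36; 36 != 53 -> empty
(45,1): row=0b101101, col=0b1, row AND col = 0b1 = 1; 1 == 1 -> filled
(241,103): row=0b11110001, col=0b1100111, row AND col = 0b1100001 = 97; 97 != 103 -> empty
(70,24): row=0b1000110, col=0b11000, row AND col = 0b0 = 0; 0 != 24 -> empty
(94,60): row=0b1011110, col=0b111100, row AND col = 0b11100 = 28; 28 != 60 -> empty
(140,-1): col outside [0, 140] -> not filled
(59,61): col outside [0, 59] -> not filled
(65,-3): col outside [0, 65] -> not filled
(169,149): row=0b10101001, col=0b10010101, row AND col = 0b10000001 = 129; 129 != 149 -> empty
(39,35): row=0b100111, col=0b100011, row AND col = 0b100011 = 35; 35 == 35 -> filled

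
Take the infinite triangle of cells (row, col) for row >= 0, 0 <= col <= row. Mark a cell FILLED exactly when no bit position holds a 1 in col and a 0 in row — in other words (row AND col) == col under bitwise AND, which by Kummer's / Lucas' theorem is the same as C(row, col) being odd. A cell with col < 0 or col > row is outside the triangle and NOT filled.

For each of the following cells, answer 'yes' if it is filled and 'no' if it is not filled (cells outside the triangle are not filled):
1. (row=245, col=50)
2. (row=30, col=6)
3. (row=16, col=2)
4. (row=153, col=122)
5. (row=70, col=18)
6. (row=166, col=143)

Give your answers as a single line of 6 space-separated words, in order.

(245,50): row=0b11110101, col=0b110010, row AND col = 0b110000 = 48; 48 != 50 -> empty
(30,6): row=0b11110, col=0b110, row AND col = 0b110 = 6; 6 == 6 -> filled
(16,2): row=0b10000, col=0b10, row AND col = 0b0 = 0; 0 != 2 -> empty
(153,122): row=0b10011001, col=0b1111010, row AND col = 0b11000 = 24; 24 != 122 -> empty
(70,18): row=0b1000110, col=0b10010, row AND col = 0b10 = 2; 2 != 18 -> empty
(166,143): row=0b10100110, col=0b10001111, row AND col = 0b10000110 = 134; 134 != 143 -> empty

Answer: no yes no no no no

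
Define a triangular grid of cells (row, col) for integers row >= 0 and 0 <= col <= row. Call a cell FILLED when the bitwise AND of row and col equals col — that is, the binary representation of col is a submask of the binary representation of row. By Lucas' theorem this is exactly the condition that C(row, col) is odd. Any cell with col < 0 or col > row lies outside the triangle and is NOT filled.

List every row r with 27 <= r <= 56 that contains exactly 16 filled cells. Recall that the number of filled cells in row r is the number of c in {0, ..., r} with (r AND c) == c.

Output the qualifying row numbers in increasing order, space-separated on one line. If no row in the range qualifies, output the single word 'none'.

Answer: 27 29 30 39 43 45 46 51 53 54

Derivation:
Row r has 2^popcount(r) filled cells, so we need popcount(r) = log2(16) = 4.
Scan r = 27..56 and keep those with exactly 4 one-bits:
r=27=11011 popcount=4 -> KEEP
r=28=11100 popcount=3 -> skip
r=29=11101 popcount=4 -> KEEP
r=30=11110 popcount=4 -> KEEP
r=31=11111 popcount=5 -> skip
r=32=100000 popcount=1 -> skip
r=33=100001 popcount=2 -> skip
r=34=100010 popcount=2 -> skip
r=35=100011 popcount=3 -> skip
r=36=100100 popcount=2 -> skip
r=37=100101 popcount=3 -> skip
r=38=100110 popcount=3 -> skip
r=39=100111 popcount=4 -> KEEP
r=40=101000 popcount=2 -> skip
r=41=101001 popcount=3 -> skip
r=42=101010 popcount=3 -> skip
r=43=101011 popcount=4 -> KEEP
r=44=101100 popcount=3 -> skip
r=45=101101 popcount=4 -> KEEP
r=46=101110 popcount=4 -> KEEP
r=47=101111 popcount=5 -> skip
r=48=110000 popcount=2 -> skip
r=49=110001 popcount=3 -> skip
r=50=110010 popcount=3 -> skip
r=51=110011 popcount=4 -> KEEP
r=52=110100 popcount=3 -> skip
r=53=110101 popcount=4 -> KEEP
r=54=110110 popcount=4 -> KEEP
r=55=110111 popcount=5 -> skip
r=56=111000 popcount=3 -> skip
Kept rows: 27 29 30 39 43 45 46 51 53 54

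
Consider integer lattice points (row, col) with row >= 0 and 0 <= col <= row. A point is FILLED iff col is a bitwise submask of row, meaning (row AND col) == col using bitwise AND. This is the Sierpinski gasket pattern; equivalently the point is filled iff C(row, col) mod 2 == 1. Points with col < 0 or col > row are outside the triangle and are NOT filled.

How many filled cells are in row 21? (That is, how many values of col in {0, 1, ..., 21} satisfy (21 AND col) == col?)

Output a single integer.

21 in binary = 10101
popcount(21) = number of 1-bits in 10101 = 3
A col c satisfies (21 AND c) == c iff every set bit of c is also set in 21; each of the 3 set bits of 21 can independently be on or off in c.
count = 2^3 = 8

Answer: 8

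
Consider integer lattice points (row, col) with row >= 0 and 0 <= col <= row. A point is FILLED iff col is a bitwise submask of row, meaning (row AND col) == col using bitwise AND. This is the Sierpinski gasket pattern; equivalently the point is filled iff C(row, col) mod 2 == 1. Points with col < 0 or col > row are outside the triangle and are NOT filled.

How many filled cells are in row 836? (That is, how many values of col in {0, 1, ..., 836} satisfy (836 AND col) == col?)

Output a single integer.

Answer: 16

Derivation:
836 in binary = 1101000100
popcount(836) = number of 1-bits in 1101000100 = 4
A col c satisfies (836 AND c) == c iff every set bit of c is also set in 836; each of the 4 set bits of 836 can independently be on or off in c.
count = 2^4 = 16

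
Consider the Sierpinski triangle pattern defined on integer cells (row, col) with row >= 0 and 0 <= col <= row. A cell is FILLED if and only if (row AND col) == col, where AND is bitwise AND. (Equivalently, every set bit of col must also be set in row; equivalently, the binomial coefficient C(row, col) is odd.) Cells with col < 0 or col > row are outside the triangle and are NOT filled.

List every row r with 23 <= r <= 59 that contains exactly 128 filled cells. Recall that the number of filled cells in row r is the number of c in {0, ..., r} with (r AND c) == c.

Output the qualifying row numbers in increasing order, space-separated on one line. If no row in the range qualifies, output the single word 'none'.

Answer: none

Derivation:
Row r has 2^popcount(r) filled cells, so we need popcount(r) = log2(128) = 7.
Scan r = 23..59 and keep those with exactly 7 one-bits:
r=23=10111 popcount=4 -> skip
r=24=11000 popcount=2 -> skip
r=25=11001 popcount=3 -> skip
r=26=11010 popcount=3 -> skip
r=27=11011 popcount=4 -> skip
r=28=11100 popcount=3 -> skip
r=29=11101 popcount=4 -> skip
r=30=11110 popcount=4 -> skip
r=31=11111 popcount=5 -> skip
r=32=100000 popcount=1 -> skip
r=33=100001 popcount=2 -> skip
r=34=100010 popcount=2 -> skip
r=35=100011 popcount=3 -> skip
r=36=100100 popcount=2 -> skip
r=37=100101 popcount=3 -> skip
r=38=100110 popcount=3 -> skip
r=39=100111 popcount=4 -> skip
r=40=101000 popcount=2 -> skip
r=41=101001 popcount=3 -> skip
r=42=101010 popcount=3 -> skip
r=43=101011 popcount=4 -> skip
r=44=101100 popcount=3 -> skip
r=45=101101 popcount=4 -> skip
r=46=101110 popcount=4 -> skip
r=47=101111 popcount=5 -> skip
r=48=110000 popcount=2 -> skip
r=49=110001 popcount=3 -> skip
r=50=110010 popcount=3 -> skip
r=51=110011 popcount=4 -> skip
r=52=110100 popcount=3 -> skip
r=53=110101 popcount=4 -> skip
r=54=110110 popcount=4 -> skip
r=55=110111 popcount=5 -> skip
r=56=111000 popcount=3 -> skip
r=57=111001 popcount=4 -> skip
r=58=111010 popcount=4 -> skip
r=59=111011 popcount=5 -> skip
Kept rows: none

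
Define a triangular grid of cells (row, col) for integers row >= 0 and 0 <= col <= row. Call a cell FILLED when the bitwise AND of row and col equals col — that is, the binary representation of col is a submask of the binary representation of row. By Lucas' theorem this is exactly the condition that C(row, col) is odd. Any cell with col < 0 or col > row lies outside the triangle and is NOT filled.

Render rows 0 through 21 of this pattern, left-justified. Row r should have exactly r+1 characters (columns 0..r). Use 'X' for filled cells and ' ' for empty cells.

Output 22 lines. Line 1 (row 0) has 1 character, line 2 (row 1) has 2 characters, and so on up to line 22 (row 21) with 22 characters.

Answer: X
XX
X X
XXXX
X   X
XX  XX
X X X X
XXXXXXXX
X       X
XX      XX
X X     X X
XXXX    XXXX
X   X   X   X
XX  XX  XX  XX
X X X X X X X X
XXXXXXXXXXXXXXXX
X               X
XX              XX
X X             X X
XXXX            XXXX
X   X           X   X
XX  XX          XX  XX

Derivation:
r0=0: X
r1=1: XX
r2=10: X X
r3=11: XXXX
r4=100: X   X
r5=101: XX  XX
r6=110: X X X X
r7=111: XXXXXXXX
r8=1000: X       X
r9=1001: XX      XX
r10=1010: X X     X X
r11=1011: XXXX    XXXX
r12=1100: X   X   X   X
r13=1101: XX  XX  XX  XX
r14=1110: X X X X X X X X
r15=1111: XXXXXXXXXXXXXXXX
r16=10000: X               X
r17=10001: XX              XX
r18=10010: X X             X X
r19=10011: XXXX            XXXX
r20=10100: X   X           X   X
r21=10101: XX  XX          XX  XX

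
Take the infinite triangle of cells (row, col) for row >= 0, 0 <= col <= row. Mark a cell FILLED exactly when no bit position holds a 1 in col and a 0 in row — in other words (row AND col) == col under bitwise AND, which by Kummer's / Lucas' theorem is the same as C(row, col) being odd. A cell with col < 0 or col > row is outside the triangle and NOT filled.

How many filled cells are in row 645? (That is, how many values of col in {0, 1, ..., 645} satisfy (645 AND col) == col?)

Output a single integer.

645 in binary = 1010000101
popcount(645) = number of 1-bits in 1010000101 = 4
A col c satisfies (645 AND c) == c iff every set bit of c is also set in 645; each of the 4 set bits of 645 can independently be on or off in c.
count = 2^4 = 16

Answer: 16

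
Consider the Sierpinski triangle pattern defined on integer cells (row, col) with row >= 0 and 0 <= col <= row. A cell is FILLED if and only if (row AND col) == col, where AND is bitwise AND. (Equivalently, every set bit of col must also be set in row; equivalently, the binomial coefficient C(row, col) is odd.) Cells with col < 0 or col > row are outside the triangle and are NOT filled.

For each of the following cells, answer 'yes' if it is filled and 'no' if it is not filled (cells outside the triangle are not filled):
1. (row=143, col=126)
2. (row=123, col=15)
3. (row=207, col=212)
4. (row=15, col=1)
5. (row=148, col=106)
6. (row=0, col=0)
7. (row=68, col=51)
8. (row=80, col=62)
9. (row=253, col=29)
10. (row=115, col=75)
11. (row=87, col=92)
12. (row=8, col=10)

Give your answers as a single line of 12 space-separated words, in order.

Answer: no no no yes no yes no no yes no no no

Derivation:
(143,126): row=0b10001111, col=0b1111110, row AND col = 0b1110 = 14; 14 != 126 -> empty
(123,15): row=0b1111011, col=0b1111, row AND col = 0b1011 = 11; 11 != 15 -> empty
(207,212): col outside [0, 207] -> not filled
(15,1): row=0b1111, col=0b1, row AND col = 0b1 = 1; 1 == 1 -> filled
(148,106): row=0b10010100, col=0b1101010, row AND col = 0b0 = 0; 0 != 106 -> empty
(0,0): row=0b0, col=0b0, row AND col = 0b0 = 0; 0 == 0 -> filled
(68,51): row=0b1000100, col=0b110011, row AND col = 0b0 = 0; 0 != 51 -> empty
(80,62): row=0b1010000, col=0b111110, row AND col = 0b10000 = 16; 16 != 62 -> empty
(253,29): row=0b11111101, col=0b11101, row AND col = 0b11101 = 29; 29 == 29 -> filled
(115,75): row=0b1110011, col=0b1001011, row AND col = 0b1000011 = 67; 67 != 75 -> empty
(87,92): col outside [0, 87] -> not filled
(8,10): col outside [0, 8] -> not filled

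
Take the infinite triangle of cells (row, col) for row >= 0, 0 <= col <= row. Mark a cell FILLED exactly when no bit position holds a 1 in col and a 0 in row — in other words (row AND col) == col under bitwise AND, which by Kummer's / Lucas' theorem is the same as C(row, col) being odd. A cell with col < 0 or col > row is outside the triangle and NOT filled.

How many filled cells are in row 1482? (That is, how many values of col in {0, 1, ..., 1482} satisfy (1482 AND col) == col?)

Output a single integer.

1482 in binary = 10111001010
popcount(1482) = number of 1-bits in 10111001010 = 6
A col c satisfies (1482 AND c) == c iff every set bit of c is also set in 1482; each of the 6 set bits of 1482 can independently be on or off in c.
count = 2^6 = 64

Answer: 64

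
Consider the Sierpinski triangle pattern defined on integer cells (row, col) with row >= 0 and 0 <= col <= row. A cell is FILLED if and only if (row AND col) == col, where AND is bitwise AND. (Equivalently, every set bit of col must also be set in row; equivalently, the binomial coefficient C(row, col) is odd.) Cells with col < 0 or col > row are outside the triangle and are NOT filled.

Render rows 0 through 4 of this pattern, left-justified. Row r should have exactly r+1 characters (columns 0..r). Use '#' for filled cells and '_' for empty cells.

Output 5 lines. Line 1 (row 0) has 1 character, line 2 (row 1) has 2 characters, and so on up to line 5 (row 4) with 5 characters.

r0=0: #
r1=1: ##
r2=10: #_#
r3=11: ####
r4=100: #___#

Answer: #
##
#_#
####
#___#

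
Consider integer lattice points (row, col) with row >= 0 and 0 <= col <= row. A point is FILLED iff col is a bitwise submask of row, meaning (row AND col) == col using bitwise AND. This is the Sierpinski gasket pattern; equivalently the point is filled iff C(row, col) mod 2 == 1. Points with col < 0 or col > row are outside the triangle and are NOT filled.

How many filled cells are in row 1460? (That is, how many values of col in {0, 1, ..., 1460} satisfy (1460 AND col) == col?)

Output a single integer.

Answer: 64

Derivation:
1460 in binary = 10110110100
popcount(1460) = number of 1-bits in 10110110100 = 6
A col c satisfies (1460 AND c) == c iff every set bit of c is also set in 1460; each of the 6 set bits of 1460 can independently be on or off in c.
count = 2^6 = 64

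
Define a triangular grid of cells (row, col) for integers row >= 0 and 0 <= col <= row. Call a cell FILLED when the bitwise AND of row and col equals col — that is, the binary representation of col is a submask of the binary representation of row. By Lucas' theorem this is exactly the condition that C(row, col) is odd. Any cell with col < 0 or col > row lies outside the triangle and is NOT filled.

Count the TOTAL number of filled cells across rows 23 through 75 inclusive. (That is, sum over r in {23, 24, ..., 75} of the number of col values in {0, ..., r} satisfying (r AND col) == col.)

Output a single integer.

Answer: 700

Derivation:
r23=10111 pc4: +16 =16
r24=11000 pc2: +4 =20
r25=11001 pc3: +8 =28
r26=11010 pc3: +8 =36
r27=11011 pc4: +16 =52
r28=11100 pc3: +8 =60
r29=11101 pc4: +16 =76
r30=11110 pc4: +16 =92
r31=11111 pc5: +32 =124
r32=100000 pc1: +2 =126
r33=100001 pc2: +4 =130
r34=100010 pc2: +4 =134
r35=100011 pc3: +8 =142
r36=100100 pc2: +4 =146
r37=100101 pc3: +8 =154
r38=100110 pc3: +8 =162
r39=100111 pc4: +16 =178
r40=101000 pc2: +4 =182
r41=101001 pc3: +8 =190
r42=101010 pc3: +8 =198
r43=101011 pc4: +16 =214
r44=101100 pc3: +8 =222
r45=101101 pc4: +16 =238
r46=101110 pc4: +16 =254
r47=101111 pc5: +32 =286
r48=110000 pc2: +4 =290
r49=110001 pc3: +8 =298
r50=110010 pc3: +8 =306
r51=110011 pc4: +16 =322
r52=110100 pc3: +8 =330
r53=110101 pc4: +16 =346
r54=110110 pc4: +16 =362
r55=110111 pc5: +32 =394
r56=111000 pc3: +8 =402
r57=111001 pc4: +16 =418
r58=111010 pc4: +16 =434
r59=111011 pc5: +32 =466
r60=111100 pc4: +16 =482
r61=111101 pc5: +32 =514
r62=111110 pc5: +32 =546
r63=111111 pc6: +64 =610
r64=1000000 pc1: +2 =612
r65=1000001 pc2: +4 =616
r66=1000010 pc2: +4 =620
r67=1000011 pc3: +8 =628
r68=1000100 pc2: +4 =632
r69=1000101 pc3: +8 =640
r70=1000110 pc3: +8 =648
r71=1000111 pc4: +16 =664
r72=1001000 pc2: +4 =668
r73=1001001 pc3: +8 =676
r74=1001010 pc3: +8 =684
r75=1001011 pc4: +16 =700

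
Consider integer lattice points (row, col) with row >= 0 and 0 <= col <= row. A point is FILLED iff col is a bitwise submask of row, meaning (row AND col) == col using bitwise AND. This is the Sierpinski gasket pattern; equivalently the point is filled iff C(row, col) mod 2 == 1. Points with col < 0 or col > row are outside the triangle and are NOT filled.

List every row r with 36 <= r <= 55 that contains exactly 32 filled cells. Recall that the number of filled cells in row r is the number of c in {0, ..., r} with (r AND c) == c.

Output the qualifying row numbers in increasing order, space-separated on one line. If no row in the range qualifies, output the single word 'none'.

Row r has 2^popcount(r) filled cells, so we need popcount(r) = log2(32) = 5.
Scan r = 36..55 and keep those with exactly 5 one-bits:
r=36=100100 popcount=2 -> skip
r=37=100101 popcount=3 -> skip
r=38=100110 popcount=3 -> skip
r=39=100111 popcount=4 -> skip
r=40=101000 popcount=2 -> skip
r=41=101001 popcount=3 -> skip
r=42=101010 popcount=3 -> skip
r=43=101011 popcount=4 -> skip
r=44=101100 popcount=3 -> skip
r=45=101101 popcount=4 -> skip
r=46=101110 popcount=4 -> skip
r=47=101111 popcount=5 -> KEEP
r=48=110000 popcount=2 -> skip
r=49=110001 popcount=3 -> skip
r=50=110010 popcount=3 -> skip
r=51=110011 popcount=4 -> skip
r=52=110100 popcount=3 -> skip
r=53=110101 popcount=4 -> skip
r=54=110110 popcount=4 -> skip
r=55=110111 popcount=5 -> KEEP
Kept rows: 47 55

Answer: 47 55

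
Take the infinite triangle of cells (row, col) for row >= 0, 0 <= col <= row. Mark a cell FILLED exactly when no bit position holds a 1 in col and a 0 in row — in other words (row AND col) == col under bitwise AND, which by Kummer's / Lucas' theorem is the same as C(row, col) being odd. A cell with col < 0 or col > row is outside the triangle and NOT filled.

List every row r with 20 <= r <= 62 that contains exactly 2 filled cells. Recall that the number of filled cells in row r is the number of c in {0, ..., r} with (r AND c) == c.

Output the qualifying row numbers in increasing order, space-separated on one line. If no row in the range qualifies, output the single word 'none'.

Answer: 32

Derivation:
Row r has 2^popcount(r) filled cells, so we need popcount(r) = log2(2) = 1.
Scan r = 20..62 and keep those with exactly 1 one-bits:
r=20=10100 popcount=2 -> skip
r=21=10101 popcount=3 -> skip
r=22=10110 popcount=3 -> skip
r=23=10111 popcount=4 -> skip
r=24=11000 popcount=2 -> skip
r=25=11001 popcount=3 -> skip
r=26=11010 popcount=3 -> skip
r=27=11011 popcount=4 -> skip
r=28=11100 popcount=3 -> skip
r=29=11101 popcount=4 -> skip
r=30=11110 popcount=4 -> skip
r=31=11111 popcount=5 -> skip
r=32=100000 popcount=1 -> KEEP
r=33=100001 popcount=2 -> skip
r=34=100010 popcount=2 -> skip
r=35=100011 popcount=3 -> skip
r=36=100100 popcount=2 -> skip
r=37=100101 popcount=3 -> skip
r=38=100110 popcount=3 -> skip
r=39=100111 popcount=4 -> skip
r=40=101000 popcount=2 -> skip
r=41=101001 popcount=3 -> skip
r=42=101010 popcount=3 -> skip
r=43=101011 popcount=4 -> skip
r=44=101100 popcount=3 -> skip
r=45=101101 popcount=4 -> skip
r=46=101110 popcount=4 -> skip
r=47=101111 popcount=5 -> skip
r=48=110000 popcount=2 -> skip
r=49=110001 popcount=3 -> skip
r=50=110010 popcount=3 -> skip
r=51=110011 popcount=4 -> skip
r=52=110100 popcount=3 -> skip
r=53=110101 popcount=4 -> skip
r=54=110110 popcount=4 -> skip
r=55=110111 popcount=5 -> skip
r=56=111000 popcount=3 -> skip
r=57=111001 popcount=4 -> skip
r=58=111010 popcount=4 -> skip
r=59=111011 popcount=5 -> skip
r=60=111100 popcount=4 -> skip
r=61=111101 popcount=5 -> skip
r=62=111110 popcount=5 -> skip
Kept rows: 32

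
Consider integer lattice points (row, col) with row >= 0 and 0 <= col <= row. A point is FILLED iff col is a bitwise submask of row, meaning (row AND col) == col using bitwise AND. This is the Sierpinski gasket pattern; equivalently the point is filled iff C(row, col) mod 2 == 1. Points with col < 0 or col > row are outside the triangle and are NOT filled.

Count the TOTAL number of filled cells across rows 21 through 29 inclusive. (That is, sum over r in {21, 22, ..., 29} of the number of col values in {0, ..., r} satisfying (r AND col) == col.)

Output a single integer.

r21=10101 pc3: +8 =8
r22=10110 pc3: +8 =16
r23=10111 pc4: +16 =32
r24=11000 pc2: +4 =36
r25=11001 pc3: +8 =44
r26=11010 pc3: +8 =52
r27=11011 pc4: +16 =68
r28=11100 pc3: +8 =76
r29=11101 pc4: +16 =92

Answer: 92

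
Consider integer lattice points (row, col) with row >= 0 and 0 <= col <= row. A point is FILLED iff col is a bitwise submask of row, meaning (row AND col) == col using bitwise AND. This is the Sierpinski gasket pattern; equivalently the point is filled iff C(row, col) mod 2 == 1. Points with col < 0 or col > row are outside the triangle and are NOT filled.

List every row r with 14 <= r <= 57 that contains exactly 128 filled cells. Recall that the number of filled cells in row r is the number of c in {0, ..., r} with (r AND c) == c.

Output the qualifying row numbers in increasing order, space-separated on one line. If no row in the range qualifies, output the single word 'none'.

Answer: none

Derivation:
Row r has 2^popcount(r) filled cells, so we need popcount(r) = log2(128) = 7.
Scan r = 14..57 and keep those with exactly 7 one-bits:
r=14=1110 popcount=3 -> skip
r=15=1111 popcount=4 -> skip
r=16=10000 popcount=1 -> skip
r=17=10001 popcount=2 -> skip
r=18=10010 popcount=2 -> skip
r=19=10011 popcount=3 -> skip
r=20=10100 popcount=2 -> skip
r=21=10101 popcount=3 -> skip
r=22=10110 popcount=3 -> skip
r=23=10111 popcount=4 -> skip
r=24=11000 popcount=2 -> skip
r=25=11001 popcount=3 -> skip
r=26=11010 popcount=3 -> skip
r=27=11011 popcount=4 -> skip
r=28=11100 popcount=3 -> skip
r=29=11101 popcount=4 -> skip
r=30=11110 popcount=4 -> skip
r=31=11111 popcount=5 -> skip
r=32=100000 popcount=1 -> skip
r=33=100001 popcount=2 -> skip
r=34=100010 popcount=2 -> skip
r=35=100011 popcount=3 -> skip
r=36=100100 popcount=2 -> skip
r=37=100101 popcount=3 -> skip
r=38=100110 popcount=3 -> skip
r=39=100111 popcount=4 -> skip
r=40=101000 popcount=2 -> skip
r=41=101001 popcount=3 -> skip
r=42=101010 popcount=3 -> skip
r=43=101011 popcount=4 -> skip
r=44=101100 popcount=3 -> skip
r=45=101101 popcount=4 -> skip
r=46=101110 popcount=4 -> skip
r=47=101111 popcount=5 -> skip
r=48=110000 popcount=2 -> skip
r=49=110001 popcount=3 -> skip
r=50=110010 popcount=3 -> skip
r=51=110011 popcount=4 -> skip
r=52=110100 popcount=3 -> skip
r=53=110101 popcount=4 -> skip
r=54=110110 popcount=4 -> skip
r=55=110111 popcount=5 -> skip
r=56=111000 popcount=3 -> skip
r=57=111001 popcount=4 -> skip
Kept rows: none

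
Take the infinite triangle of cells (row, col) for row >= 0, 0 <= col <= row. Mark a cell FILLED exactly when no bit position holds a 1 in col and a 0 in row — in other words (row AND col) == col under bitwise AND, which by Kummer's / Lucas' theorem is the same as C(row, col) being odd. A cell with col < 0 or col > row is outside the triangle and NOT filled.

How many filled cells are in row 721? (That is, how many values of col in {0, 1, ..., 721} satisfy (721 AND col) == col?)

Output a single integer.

Answer: 32

Derivation:
721 in binary = 1011010001
popcount(721) = number of 1-bits in 1011010001 = 5
A col c satisfies (721 AND c) == c iff every set bit of c is also set in 721; each of the 5 set bits of 721 can independently be on or off in c.
count = 2^5 = 32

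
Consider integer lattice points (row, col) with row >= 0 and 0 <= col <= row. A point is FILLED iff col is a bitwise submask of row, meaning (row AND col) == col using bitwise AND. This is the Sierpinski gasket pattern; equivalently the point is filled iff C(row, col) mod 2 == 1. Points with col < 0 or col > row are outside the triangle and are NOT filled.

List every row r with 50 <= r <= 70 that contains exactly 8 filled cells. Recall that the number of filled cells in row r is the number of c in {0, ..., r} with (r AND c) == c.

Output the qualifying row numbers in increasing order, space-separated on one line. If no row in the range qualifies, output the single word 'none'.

Row r has 2^popcount(r) filled cells, so we need popcount(r) = log2(8) = 3.
Scan r = 50..70 and keep those with exactly 3 one-bits:
r=50=110010 popcount=3 -> KEEP
r=51=110011 popcount=4 -> skip
r=52=110100 popcount=3 -> KEEP
r=53=110101 popcount=4 -> skip
r=54=110110 popcount=4 -> skip
r=55=110111 popcount=5 -> skip
r=56=111000 popcount=3 -> KEEP
r=57=111001 popcount=4 -> skip
r=58=111010 popcount=4 -> skip
r=59=111011 popcount=5 -> skip
r=60=111100 popcount=4 -> skip
r=61=111101 popcount=5 -> skip
r=62=111110 popcount=5 -> skip
r=63=111111 popcount=6 -> skip
r=64=1000000 popcount=1 -> skip
r=65=1000001 popcount=2 -> skip
r=66=1000010 popcount=2 -> skip
r=67=1000011 popcount=3 -> KEEP
r=68=1000100 popcount=2 -> skip
r=69=1000101 popcount=3 -> KEEP
r=70=1000110 popcount=3 -> KEEP
Kept rows: 50 52 56 67 69 70

Answer: 50 52 56 67 69 70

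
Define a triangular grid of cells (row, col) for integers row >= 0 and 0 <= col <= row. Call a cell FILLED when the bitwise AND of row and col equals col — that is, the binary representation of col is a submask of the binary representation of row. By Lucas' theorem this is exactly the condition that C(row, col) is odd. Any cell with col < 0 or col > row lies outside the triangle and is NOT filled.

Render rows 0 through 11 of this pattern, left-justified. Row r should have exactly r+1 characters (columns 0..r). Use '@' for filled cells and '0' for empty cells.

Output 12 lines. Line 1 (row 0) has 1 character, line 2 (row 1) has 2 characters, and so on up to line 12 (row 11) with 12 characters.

Answer: @
@@
@0@
@@@@
@000@
@@00@@
@0@0@0@
@@@@@@@@
@0000000@
@@000000@@
@0@00000@0@
@@@@0000@@@@

Derivation:
r0=0: @
r1=1: @@
r2=10: @0@
r3=11: @@@@
r4=100: @000@
r5=101: @@00@@
r6=110: @0@0@0@
r7=111: @@@@@@@@
r8=1000: @0000000@
r9=1001: @@000000@@
r10=1010: @0@00000@0@
r11=1011: @@@@0000@@@@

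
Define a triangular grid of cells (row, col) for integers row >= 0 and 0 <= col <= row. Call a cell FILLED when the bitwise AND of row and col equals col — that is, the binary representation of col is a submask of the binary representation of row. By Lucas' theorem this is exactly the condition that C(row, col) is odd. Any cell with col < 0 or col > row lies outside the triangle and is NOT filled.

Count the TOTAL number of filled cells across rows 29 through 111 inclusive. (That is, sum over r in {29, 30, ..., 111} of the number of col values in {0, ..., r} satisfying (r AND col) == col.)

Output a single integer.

Answer: 1360

Derivation:
r29=11101 pc4: +16 =16
r30=11110 pc4: +16 =32
r31=11111 pc5: +32 =64
r32=100000 pc1: +2 =66
r33=100001 pc2: +4 =70
r34=100010 pc2: +4 =74
r35=100011 pc3: +8 =82
r36=100100 pc2: +4 =86
r37=100101 pc3: +8 =94
r38=100110 pc3: +8 =102
r39=100111 pc4: +16 =118
r40=101000 pc2: +4 =122
r41=101001 pc3: +8 =130
r42=101010 pc3: +8 =138
r43=101011 pc4: +16 =154
r44=101100 pc3: +8 =162
r45=101101 pc4: +16 =178
r46=101110 pc4: +16 =194
r47=101111 pc5: +32 =226
r48=110000 pc2: +4 =230
r49=110001 pc3: +8 =238
r50=110010 pc3: +8 =246
r51=110011 pc4: +16 =262
r52=110100 pc3: +8 =270
r53=110101 pc4: +16 =286
r54=110110 pc4: +16 =302
r55=110111 pc5: +32 =334
r56=111000 pc3: +8 =342
r57=111001 pc4: +16 =358
r58=111010 pc4: +16 =374
r59=111011 pc5: +32 =406
r60=111100 pc4: +16 =422
r61=111101 pc5: +32 =454
r62=111110 pc5: +32 =486
r63=111111 pc6: +64 =550
r64=1000000 pc1: +2 =552
r65=1000001 pc2: +4 =556
r66=1000010 pc2: +4 =560
r67=1000011 pc3: +8 =568
r68=1000100 pc2: +4 =572
r69=1000101 pc3: +8 =580
r70=1000110 pc3: +8 =588
r71=1000111 pc4: +16 =604
r72=1001000 pc2: +4 =608
r73=1001001 pc3: +8 =616
r74=1001010 pc3: +8 =624
r75=1001011 pc4: +16 =640
r76=1001100 pc3: +8 =648
r77=1001101 pc4: +16 =664
r78=1001110 pc4: +16 =680
r79=1001111 pc5: +32 =712
r80=1010000 pc2: +4 =716
r81=1010001 pc3: +8 =724
r82=1010010 pc3: +8 =732
r83=1010011 pc4: +16 =748
r84=1010100 pc3: +8 =756
r85=1010101 pc4: +16 =772
r86=1010110 pc4: +16 =788
r87=1010111 pc5: +32 =820
r88=1011000 pc3: +8 =828
r89=1011001 pc4: +16 =844
r90=1011010 pc4: +16 =860
r91=1011011 pc5: +32 =892
r92=1011100 pc4: +16 =908
r93=1011101 pc5: +32 =940
r94=1011110 pc5: +32 =972
r95=1011111 pc6: +64 =1036
r96=1100000 pc2: +4 =1040
r97=1100001 pc3: +8 =1048
r98=1100010 pc3: +8 =1056
r99=1100011 pc4: +16 =1072
r100=1100100 pc3: +8 =1080
r101=1100101 pc4: +16 =1096
r102=1100110 pc4: +16 =1112
r103=1100111 pc5: +32 =1144
r104=1101000 pc3: +8 =1152
r105=1101001 pc4: +16 =1168
r106=1101010 pc4: +16 =1184
r107=1101011 pc5: +32 =1216
r108=1101100 pc4: +16 =1232
r109=1101101 pc5: +32 =1264
r110=1101110 pc5: +32 =1296
r111=1101111 pc6: +64 =1360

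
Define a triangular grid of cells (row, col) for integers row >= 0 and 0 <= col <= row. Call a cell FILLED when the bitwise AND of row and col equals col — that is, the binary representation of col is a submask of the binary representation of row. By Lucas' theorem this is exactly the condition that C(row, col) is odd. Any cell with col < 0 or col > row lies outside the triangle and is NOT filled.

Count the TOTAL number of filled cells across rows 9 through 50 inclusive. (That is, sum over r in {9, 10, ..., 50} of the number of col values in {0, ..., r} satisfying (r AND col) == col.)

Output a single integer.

r9=1001 pc2: +4 =4
r10=1010 pc2: +4 =8
r11=1011 pc3: +8 =16
r12=1100 pc2: +4 =20
r13=1101 pc3: +8 =28
r14=1110 pc3: +8 =36
r15=1111 pc4: +16 =52
r16=10000 pc1: +2 =54
r17=10001 pc2: +4 =58
r18=10010 pc2: +4 =62
r19=10011 pc3: +8 =70
r20=10100 pc2: +4 =74
r21=10101 pc3: +8 =82
r22=10110 pc3: +8 =90
r23=10111 pc4: +16 =106
r24=11000 pc2: +4 =110
r25=11001 pc3: +8 =118
r26=11010 pc3: +8 =126
r27=11011 pc4: +16 =142
r28=11100 pc3: +8 =150
r29=11101 pc4: +16 =166
r30=11110 pc4: +16 =182
r31=11111 pc5: +32 =214
r32=100000 pc1: +2 =216
r33=100001 pc2: +4 =220
r34=100010 pc2: +4 =224
r35=100011 pc3: +8 =232
r36=100100 pc2: +4 =236
r37=100101 pc3: +8 =244
r38=100110 pc3: +8 =252
r39=100111 pc4: +16 =268
r40=101000 pc2: +4 =272
r41=101001 pc3: +8 =280
r42=101010 pc3: +8 =288
r43=101011 pc4: +16 =304
r44=101100 pc3: +8 =312
r45=101101 pc4: +16 =328
r46=101110 pc4: +16 =344
r47=101111 pc5: +32 =376
r48=110000 pc2: +4 =380
r49=110001 pc3: +8 =388
r50=110010 pc3: +8 =396

Answer: 396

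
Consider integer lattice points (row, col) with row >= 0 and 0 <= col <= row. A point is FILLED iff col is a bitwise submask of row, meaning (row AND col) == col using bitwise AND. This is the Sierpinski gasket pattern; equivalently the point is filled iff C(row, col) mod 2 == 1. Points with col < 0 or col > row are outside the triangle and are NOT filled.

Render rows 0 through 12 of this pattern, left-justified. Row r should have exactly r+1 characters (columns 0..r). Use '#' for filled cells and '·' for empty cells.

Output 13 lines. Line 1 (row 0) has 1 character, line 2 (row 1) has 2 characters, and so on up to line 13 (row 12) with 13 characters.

r0=0: #
r1=1: ##
r2=10: #·#
r3=11: ####
r4=100: #···#
r5=101: ##··##
r6=110: #·#·#·#
r7=111: ########
r8=1000: #·······#
r9=1001: ##······##
r10=1010: #·#·····#·#
r11=1011: ####····####
r12=1100: #···#···#···#

Answer: #
##
#·#
####
#···#
##··##
#·#·#·#
########
#·······#
##······##
#·#·····#·#
####····####
#···#···#···#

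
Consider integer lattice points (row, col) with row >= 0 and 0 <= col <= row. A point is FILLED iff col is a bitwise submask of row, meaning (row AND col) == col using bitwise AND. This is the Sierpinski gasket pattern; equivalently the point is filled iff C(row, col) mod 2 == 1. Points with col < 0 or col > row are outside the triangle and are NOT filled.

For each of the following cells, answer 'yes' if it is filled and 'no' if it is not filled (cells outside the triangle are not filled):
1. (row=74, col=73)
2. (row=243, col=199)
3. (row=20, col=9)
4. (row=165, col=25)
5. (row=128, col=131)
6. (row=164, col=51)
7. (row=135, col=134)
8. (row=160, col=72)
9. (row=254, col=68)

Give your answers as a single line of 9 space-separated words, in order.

Answer: no no no no no no yes no yes

Derivation:
(74,73): row=0b1001010, col=0b1001001, row AND col = 0b1001000 = 72; 72 != 73 -> empty
(243,199): row=0b11110011, col=0b11000111, row AND col = 0b11000011 = 195; 195 != 199 -> empty
(20,9): row=0b10100, col=0b1001, row AND col = 0b0 = 0; 0 != 9 -> empty
(165,25): row=0b10100101, col=0b11001, row AND col = 0b1 = 1; 1 != 25 -> empty
(128,131): col outside [0, 128] -> not filled
(164,51): row=0b10100100, col=0b110011, row AND col = 0b100000 = 32; 32 != 51 -> empty
(135,134): row=0b10000111, col=0b10000110, row AND col = 0b10000110 = 134; 134 == 134 -> filled
(160,72): row=0b10100000, col=0b1001000, row AND col = 0b0 = 0; 0 != 72 -> empty
(254,68): row=0b11111110, col=0b1000100, row AND col = 0b1000100 = 68; 68 == 68 -> filled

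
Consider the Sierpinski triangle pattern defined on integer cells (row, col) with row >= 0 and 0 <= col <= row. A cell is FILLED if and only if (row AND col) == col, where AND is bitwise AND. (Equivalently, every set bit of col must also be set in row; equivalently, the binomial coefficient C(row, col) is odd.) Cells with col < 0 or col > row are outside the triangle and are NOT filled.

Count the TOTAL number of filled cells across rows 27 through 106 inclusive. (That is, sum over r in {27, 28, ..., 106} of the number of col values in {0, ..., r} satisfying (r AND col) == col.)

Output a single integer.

Answer: 1208

Derivation:
r27=11011 pc4: +16 =16
r28=11100 pc3: +8 =24
r29=11101 pc4: +16 =40
r30=11110 pc4: +16 =56
r31=11111 pc5: +32 =88
r32=100000 pc1: +2 =90
r33=100001 pc2: +4 =94
r34=100010 pc2: +4 =98
r35=100011 pc3: +8 =106
r36=100100 pc2: +4 =110
r37=100101 pc3: +8 =118
r38=100110 pc3: +8 =126
r39=100111 pc4: +16 =142
r40=101000 pc2: +4 =146
r41=101001 pc3: +8 =154
r42=101010 pc3: +8 =162
r43=101011 pc4: +16 =178
r44=101100 pc3: +8 =186
r45=101101 pc4: +16 =202
r46=101110 pc4: +16 =218
r47=101111 pc5: +32 =250
r48=110000 pc2: +4 =254
r49=110001 pc3: +8 =262
r50=110010 pc3: +8 =270
r51=110011 pc4: +16 =286
r52=110100 pc3: +8 =294
r53=110101 pc4: +16 =310
r54=110110 pc4: +16 =326
r55=110111 pc5: +32 =358
r56=111000 pc3: +8 =366
r57=111001 pc4: +16 =382
r58=111010 pc4: +16 =398
r59=111011 pc5: +32 =430
r60=111100 pc4: +16 =446
r61=111101 pc5: +32 =478
r62=111110 pc5: +32 =510
r63=111111 pc6: +64 =574
r64=1000000 pc1: +2 =576
r65=1000001 pc2: +4 =580
r66=1000010 pc2: +4 =584
r67=1000011 pc3: +8 =592
r68=1000100 pc2: +4 =596
r69=1000101 pc3: +8 =604
r70=1000110 pc3: +8 =612
r71=1000111 pc4: +16 =628
r72=1001000 pc2: +4 =632
r73=1001001 pc3: +8 =640
r74=1001010 pc3: +8 =648
r75=1001011 pc4: +16 =664
r76=1001100 pc3: +8 =672
r77=1001101 pc4: +16 =688
r78=1001110 pc4: +16 =704
r79=1001111 pc5: +32 =736
r80=1010000 pc2: +4 =740
r81=1010001 pc3: +8 =748
r82=1010010 pc3: +8 =756
r83=1010011 pc4: +16 =772
r84=1010100 pc3: +8 =780
r85=1010101 pc4: +16 =796
r86=1010110 pc4: +16 =812
r87=1010111 pc5: +32 =844
r88=1011000 pc3: +8 =852
r89=1011001 pc4: +16 =868
r90=1011010 pc4: +16 =884
r91=1011011 pc5: +32 =916
r92=1011100 pc4: +16 =932
r93=1011101 pc5: +32 =964
r94=1011110 pc5: +32 =996
r95=1011111 pc6: +64 =1060
r96=1100000 pc2: +4 =1064
r97=1100001 pc3: +8 =1072
r98=1100010 pc3: +8 =1080
r99=1100011 pc4: +16 =1096
r100=1100100 pc3: +8 =1104
r101=1100101 pc4: +16 =1120
r102=1100110 pc4: +16 =1136
r103=1100111 pc5: +32 =1168
r104=1101000 pc3: +8 =1176
r105=1101001 pc4: +16 =1192
r106=1101010 pc4: +16 =1208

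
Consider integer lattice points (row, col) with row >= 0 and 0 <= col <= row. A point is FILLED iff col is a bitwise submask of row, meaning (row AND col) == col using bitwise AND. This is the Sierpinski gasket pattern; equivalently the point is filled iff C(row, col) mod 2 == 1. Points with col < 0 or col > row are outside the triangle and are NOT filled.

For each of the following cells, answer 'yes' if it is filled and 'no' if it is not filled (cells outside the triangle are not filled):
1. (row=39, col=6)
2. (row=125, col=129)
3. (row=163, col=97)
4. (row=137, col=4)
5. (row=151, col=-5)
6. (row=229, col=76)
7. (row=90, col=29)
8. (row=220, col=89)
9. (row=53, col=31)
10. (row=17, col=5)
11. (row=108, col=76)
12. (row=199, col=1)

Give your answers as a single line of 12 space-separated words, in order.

Answer: yes no no no no no no no no no yes yes

Derivation:
(39,6): row=0b100111, col=0b110, row AND col = 0b110 = 6; 6 == 6 -> filled
(125,129): col outside [0, 125] -> not filled
(163,97): row=0b10100011, col=0b1100001, row AND col = 0b100001 = 33; 33 != 97 -> empty
(137,4): row=0b10001001, col=0b100, row AND col = 0b0 = 0; 0 != 4 -> empty
(151,-5): col outside [0, 151] -> not filled
(229,76): row=0b11100101, col=0b1001100, row AND col = 0b1000100 = 68; 68 != 76 -> empty
(90,29): row=0b1011010, col=0b11101, row AND col = 0b11000 = 24; 24 != 29 -> empty
(220,89): row=0b11011100, col=0b1011001, row AND col = 0b1011000 = 88; 88 != 89 -> empty
(53,31): row=0b110101, col=0b11111, row AND col = 0b10101 = 21; 21 != 31 -> empty
(17,5): row=0b10001, col=0b101, row AND col = 0b1 = 1; 1 != 5 -> empty
(108,76): row=0b1101100, col=0b1001100, row AND col = 0b1001100 = 76; 76 == 76 -> filled
(199,1): row=0b11000111, col=0b1, row AND col = 0b1 = 1; 1 == 1 -> filled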